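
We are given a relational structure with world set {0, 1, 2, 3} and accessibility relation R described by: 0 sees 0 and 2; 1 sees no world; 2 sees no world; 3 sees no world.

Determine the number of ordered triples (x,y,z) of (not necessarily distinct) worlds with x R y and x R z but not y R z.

Enumerating: (0,2,0), (0,2,2).

2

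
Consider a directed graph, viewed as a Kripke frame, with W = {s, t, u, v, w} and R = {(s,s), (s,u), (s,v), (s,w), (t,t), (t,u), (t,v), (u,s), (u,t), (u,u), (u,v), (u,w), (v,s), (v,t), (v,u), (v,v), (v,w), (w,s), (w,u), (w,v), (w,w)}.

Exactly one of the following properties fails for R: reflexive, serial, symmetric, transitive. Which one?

Reflexive: yes — every world is R-related to itself.
Serial: yes — every world has a successor (e.g. s R s).
Symmetric: yes — every pair in R has its reverse in R.
Transitive: no — s R u and u R t, but not s R t.
Only transitive fails.

transitive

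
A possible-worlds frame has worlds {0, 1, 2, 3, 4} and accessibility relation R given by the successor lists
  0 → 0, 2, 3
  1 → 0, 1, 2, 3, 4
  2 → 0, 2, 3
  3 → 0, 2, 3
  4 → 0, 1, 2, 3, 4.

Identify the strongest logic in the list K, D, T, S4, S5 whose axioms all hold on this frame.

Serial (axiom D): yes — every world has a successor (e.g. 0 R 0).
Reflexive (axiom T): yes — every world is R-related to itself.
Transitive (axiom 4): yes — every two-step R-path is closed by a direct edge.
Euclidean (axiom 5): no — 1 R 0 and 1 R 4, but not 0 R 4.
So F validates K, D, T, S4; S5 would additionally require R to be Euclidean. The strongest is S4.

S4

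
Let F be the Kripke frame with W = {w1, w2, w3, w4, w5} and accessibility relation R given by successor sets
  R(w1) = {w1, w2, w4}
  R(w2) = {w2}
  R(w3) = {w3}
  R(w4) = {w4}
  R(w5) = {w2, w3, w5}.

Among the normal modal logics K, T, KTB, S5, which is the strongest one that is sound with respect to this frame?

T

Reflexive (axiom T): yes — every world is R-related to itself.
Symmetric (axiom B): no — w1 R w2 but not w2 R w1.
Euclidean (axiom 5): no — w1 R w2 and w1 R w4, but not w2 R w4.
So F validates K, T; KTB would additionally require R to be symmetric. The strongest is T.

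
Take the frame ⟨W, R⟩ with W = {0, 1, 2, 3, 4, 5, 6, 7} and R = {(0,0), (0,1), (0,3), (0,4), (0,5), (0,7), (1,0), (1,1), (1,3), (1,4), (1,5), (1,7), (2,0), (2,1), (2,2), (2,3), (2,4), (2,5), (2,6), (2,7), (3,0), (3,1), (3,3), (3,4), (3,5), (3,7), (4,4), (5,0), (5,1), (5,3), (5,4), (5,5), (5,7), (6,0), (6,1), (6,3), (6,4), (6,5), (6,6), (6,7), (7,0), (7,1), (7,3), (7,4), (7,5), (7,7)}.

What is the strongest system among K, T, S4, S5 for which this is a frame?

Reflexive (axiom T): yes — every world is R-related to itself.
Transitive (axiom 4): yes — every two-step R-path is closed by a direct edge.
Euclidean (axiom 5): no — 0 R 4 and 0 R 1, but not 4 R 1.
So F validates K, T, S4; S5 would additionally require R to be Euclidean. The strongest is S4.

S4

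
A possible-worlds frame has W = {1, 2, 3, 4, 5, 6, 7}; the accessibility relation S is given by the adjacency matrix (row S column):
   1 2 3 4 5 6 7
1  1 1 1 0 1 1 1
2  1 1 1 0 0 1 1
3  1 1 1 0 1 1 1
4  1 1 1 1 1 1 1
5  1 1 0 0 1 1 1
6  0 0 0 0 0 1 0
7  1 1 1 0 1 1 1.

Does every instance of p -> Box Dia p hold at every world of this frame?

No

Axiom B corresponds to the accessibility relation being symmetric.
Symmetric: no — 1 S 6 but not 6 S 1.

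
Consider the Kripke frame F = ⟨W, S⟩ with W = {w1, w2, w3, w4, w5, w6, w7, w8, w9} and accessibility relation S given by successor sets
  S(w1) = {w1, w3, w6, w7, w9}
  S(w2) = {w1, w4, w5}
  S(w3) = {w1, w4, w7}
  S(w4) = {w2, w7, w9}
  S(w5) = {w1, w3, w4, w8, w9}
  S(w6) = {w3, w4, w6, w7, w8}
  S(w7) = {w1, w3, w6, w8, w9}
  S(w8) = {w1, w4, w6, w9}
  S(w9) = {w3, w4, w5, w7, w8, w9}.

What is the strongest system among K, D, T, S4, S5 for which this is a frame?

Serial (axiom D): yes — every world has a successor (e.g. w1 S w1).
Reflexive (axiom T): no — w2 is not related to itself.
Transitive (axiom 4): no — w1 S w3 and w3 S w4, but not w1 S w4.
Euclidean (axiom 5): no — w1 S w3 and w1 S w6, but not w3 S w6.
So F validates K, D; T would additionally require S to be reflexive. The strongest is D.

D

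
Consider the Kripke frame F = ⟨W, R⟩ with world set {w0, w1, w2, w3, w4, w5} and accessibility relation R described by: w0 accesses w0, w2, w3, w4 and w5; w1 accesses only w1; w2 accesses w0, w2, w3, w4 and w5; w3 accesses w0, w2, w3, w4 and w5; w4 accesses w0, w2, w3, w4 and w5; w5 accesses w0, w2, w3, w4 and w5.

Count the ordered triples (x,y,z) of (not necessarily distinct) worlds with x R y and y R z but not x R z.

R is transitive; there are no such tuples.

0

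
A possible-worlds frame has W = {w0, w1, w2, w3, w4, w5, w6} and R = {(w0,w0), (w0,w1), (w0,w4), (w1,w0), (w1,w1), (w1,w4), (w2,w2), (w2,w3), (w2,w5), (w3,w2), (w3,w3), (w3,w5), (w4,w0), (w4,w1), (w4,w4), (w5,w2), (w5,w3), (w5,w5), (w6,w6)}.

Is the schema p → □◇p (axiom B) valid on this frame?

Yes

The schema B characterises exactly the symmetric frames.
Symmetric: yes — every pair in R has its reverse in R.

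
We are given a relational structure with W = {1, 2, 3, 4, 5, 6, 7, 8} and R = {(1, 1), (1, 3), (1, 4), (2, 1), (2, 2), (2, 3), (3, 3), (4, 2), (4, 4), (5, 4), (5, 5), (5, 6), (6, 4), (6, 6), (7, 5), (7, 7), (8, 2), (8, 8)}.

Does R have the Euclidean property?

No

Euclidean: no — 1 R 3 and 1 R 4, but not 3 R 4.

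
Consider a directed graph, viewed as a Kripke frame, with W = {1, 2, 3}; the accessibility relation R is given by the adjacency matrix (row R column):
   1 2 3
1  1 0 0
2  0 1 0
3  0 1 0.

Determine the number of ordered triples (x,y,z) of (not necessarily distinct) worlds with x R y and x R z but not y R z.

0

R is Euclidean; there are no such tuples.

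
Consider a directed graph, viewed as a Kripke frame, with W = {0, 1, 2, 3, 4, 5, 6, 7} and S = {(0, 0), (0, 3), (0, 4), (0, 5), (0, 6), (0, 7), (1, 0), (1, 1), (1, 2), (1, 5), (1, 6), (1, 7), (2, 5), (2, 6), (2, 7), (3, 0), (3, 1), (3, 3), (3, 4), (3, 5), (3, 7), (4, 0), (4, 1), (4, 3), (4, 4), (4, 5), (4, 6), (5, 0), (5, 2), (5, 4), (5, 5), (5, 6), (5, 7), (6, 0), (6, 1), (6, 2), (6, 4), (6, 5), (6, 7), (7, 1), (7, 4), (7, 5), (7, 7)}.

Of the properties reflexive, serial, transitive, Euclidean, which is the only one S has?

Reflexive: no — 2 is not related to itself.
Serial: yes — every world has a successor (e.g. 0 S 0).
Transitive: no — 0 S 3 and 3 S 1, but not 0 S 1.
Euclidean: no — 0 S 3 and 0 S 6, but not 3 S 6.
Only serial holds.

serial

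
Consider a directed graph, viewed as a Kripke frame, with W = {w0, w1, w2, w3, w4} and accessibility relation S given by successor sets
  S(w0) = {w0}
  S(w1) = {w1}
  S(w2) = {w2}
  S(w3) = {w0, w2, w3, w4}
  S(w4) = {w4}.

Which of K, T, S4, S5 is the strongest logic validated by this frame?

Reflexive (axiom T): yes — every world is S-related to itself.
Transitive (axiom 4): yes — every two-step S-path is closed by a direct edge.
Euclidean (axiom 5): no — w3 S w0 and w3 S w2, but not w0 S w2.
So F validates K, T, S4; S5 would additionally require S to be Euclidean. The strongest is S4.

S4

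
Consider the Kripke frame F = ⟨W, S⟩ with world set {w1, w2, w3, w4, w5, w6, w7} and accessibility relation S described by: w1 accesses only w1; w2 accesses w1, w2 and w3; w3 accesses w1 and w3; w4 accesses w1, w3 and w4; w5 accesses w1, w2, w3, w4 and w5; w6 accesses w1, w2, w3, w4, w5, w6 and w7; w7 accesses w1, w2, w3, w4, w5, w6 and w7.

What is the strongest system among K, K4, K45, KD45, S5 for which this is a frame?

Transitive (axiom 4): yes — every two-step S-path is closed by a direct edge.
Euclidean (axiom 5): no — w2 S w1 and w2 S w3, but not w1 S w3.
Serial (axiom D): yes — every world has a successor (e.g. w1 S w1).
Reflexive (axiom T): yes — every world is S-related to itself.
So F validates K, K4; K45 would additionally require S to be Euclidean. The strongest is K4.

K4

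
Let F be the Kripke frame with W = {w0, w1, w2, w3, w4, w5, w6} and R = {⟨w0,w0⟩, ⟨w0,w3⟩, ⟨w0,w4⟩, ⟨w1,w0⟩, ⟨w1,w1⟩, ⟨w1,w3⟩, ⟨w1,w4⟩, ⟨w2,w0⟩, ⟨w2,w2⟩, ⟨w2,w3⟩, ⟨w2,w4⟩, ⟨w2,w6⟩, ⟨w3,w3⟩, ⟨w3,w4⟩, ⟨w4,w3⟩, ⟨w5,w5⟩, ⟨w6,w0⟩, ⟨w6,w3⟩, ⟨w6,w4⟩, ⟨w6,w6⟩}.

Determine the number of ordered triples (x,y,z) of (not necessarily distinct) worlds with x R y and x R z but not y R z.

26

Enumerating: (w0,w3,w0), (w0,w4,w0), (w0,w4,w4), (w1,w0,w1), (w1,w3,w0), (w1,w3,w1), (w1,w4,w0), (w1,w4,w1), (w1,w4,w4), (w2,w0,w2), (w2,w0,w6), (w2,w3,w0), … and 14 more.
Total: 26.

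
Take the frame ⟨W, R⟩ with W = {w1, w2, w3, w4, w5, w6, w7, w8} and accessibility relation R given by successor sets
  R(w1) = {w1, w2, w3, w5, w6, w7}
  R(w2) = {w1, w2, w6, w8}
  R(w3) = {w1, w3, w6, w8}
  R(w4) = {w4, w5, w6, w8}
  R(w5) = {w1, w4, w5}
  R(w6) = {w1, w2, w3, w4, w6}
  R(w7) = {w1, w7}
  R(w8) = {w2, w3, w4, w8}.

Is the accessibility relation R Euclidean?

Euclidean: no — w1 R w2 and w1 R w3, but not w2 R w3.

No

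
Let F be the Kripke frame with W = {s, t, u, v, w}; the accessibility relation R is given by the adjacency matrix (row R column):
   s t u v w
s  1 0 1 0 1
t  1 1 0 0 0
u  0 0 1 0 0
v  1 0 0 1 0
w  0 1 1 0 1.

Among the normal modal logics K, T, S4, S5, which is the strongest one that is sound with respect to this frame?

T

Reflexive (axiom T): yes — every world is R-related to itself.
Transitive (axiom 4): no — s R w and w R t, but not s R t.
Euclidean (axiom 5): no — s R u and s R w, but not u R w.
So F validates K, T; S4 would additionally require R to be transitive. The strongest is T.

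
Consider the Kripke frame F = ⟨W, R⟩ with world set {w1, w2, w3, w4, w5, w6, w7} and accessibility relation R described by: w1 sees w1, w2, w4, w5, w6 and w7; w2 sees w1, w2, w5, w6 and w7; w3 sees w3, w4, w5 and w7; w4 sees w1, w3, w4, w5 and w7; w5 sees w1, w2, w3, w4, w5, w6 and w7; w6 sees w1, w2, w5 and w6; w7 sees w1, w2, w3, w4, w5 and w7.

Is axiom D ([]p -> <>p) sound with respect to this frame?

By correspondence theory, D is valid on a frame iff R is serial.
Serial: yes — every world has a successor (e.g. w1 R w1).

Yes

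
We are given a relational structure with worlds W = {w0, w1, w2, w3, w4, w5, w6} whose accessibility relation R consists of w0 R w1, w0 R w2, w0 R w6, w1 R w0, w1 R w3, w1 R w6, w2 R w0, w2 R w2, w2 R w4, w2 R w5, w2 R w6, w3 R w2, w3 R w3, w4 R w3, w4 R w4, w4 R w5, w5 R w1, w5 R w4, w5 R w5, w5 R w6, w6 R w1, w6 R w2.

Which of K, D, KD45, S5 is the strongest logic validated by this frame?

Serial (axiom D): yes — every world has a successor (e.g. w0 R w1).
Euclidean (axiom 5): no — w0 R w1 and w0 R w2, but not w1 R w2.
Transitive (axiom 4): no — w0 R w1 and w1 R w3, but not w0 R w3.
Reflexive (axiom T): no — w0 is not related to itself.
So F validates K, D; KD45 would additionally require R to be Euclidean and transitive. The strongest is D.

D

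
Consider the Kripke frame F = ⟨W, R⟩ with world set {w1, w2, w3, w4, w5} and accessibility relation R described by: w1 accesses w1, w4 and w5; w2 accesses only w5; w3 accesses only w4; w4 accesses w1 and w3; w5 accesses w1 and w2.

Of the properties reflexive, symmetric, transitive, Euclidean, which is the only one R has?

Reflexive: no — w2 is not related to itself.
Symmetric: yes — every pair in R has its reverse in R.
Transitive: no — w1 R w4 and w4 R w3, but not w1 R w3.
Euclidean: no — w1 R w4 and w1 R w5, but not w4 R w5.
Only symmetric holds.

symmetric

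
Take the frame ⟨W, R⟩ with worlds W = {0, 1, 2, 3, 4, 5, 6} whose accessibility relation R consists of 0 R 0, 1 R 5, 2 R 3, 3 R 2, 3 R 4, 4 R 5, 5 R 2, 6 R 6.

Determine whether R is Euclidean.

No

Euclidean: no — 3 R 2 and 3 R 4, but not 2 R 4.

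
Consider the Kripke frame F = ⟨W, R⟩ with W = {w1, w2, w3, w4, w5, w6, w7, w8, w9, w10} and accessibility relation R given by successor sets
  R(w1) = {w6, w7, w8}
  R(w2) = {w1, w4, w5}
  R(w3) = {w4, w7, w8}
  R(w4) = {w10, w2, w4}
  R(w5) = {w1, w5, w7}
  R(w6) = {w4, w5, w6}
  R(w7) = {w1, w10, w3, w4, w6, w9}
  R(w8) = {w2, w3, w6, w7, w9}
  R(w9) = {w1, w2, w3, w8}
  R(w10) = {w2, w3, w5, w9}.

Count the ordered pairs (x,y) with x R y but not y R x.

24

Enumerating: (w1,w6), (w1,w8), (w10,w2), (w10,w3), (w10,w5), (w10,w9), (w2,w1), (w2,w5), (w3,w4), (w4,w10), (w5,w1), (w5,w7), … and 12 more.
Total: 24.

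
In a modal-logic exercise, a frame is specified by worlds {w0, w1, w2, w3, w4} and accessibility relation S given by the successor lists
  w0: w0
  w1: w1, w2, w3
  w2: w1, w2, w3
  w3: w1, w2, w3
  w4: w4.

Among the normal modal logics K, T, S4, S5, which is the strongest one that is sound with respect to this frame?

Reflexive (axiom T): yes — every world is S-related to itself.
Transitive (axiom 4): yes — every two-step S-path is closed by a direct edge.
Euclidean (axiom 5): yes — any two successors of a common world are S-related.
So F validates K, T, S4, S5. The strongest is S5.

S5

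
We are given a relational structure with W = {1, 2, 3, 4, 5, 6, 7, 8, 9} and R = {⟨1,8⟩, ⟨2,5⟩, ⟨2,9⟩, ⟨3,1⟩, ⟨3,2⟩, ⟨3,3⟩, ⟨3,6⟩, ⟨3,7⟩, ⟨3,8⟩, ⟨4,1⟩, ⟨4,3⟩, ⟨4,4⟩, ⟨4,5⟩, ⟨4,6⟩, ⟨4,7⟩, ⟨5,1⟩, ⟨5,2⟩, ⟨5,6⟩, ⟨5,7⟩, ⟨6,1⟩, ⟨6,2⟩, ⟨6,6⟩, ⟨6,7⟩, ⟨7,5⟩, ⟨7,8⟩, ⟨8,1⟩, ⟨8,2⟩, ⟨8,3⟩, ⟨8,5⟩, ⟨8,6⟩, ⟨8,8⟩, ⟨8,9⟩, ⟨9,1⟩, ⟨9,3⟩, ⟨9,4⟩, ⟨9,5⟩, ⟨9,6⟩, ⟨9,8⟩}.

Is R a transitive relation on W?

No

Transitive: no — 1 R 8 and 8 R 2, but not 1 R 2.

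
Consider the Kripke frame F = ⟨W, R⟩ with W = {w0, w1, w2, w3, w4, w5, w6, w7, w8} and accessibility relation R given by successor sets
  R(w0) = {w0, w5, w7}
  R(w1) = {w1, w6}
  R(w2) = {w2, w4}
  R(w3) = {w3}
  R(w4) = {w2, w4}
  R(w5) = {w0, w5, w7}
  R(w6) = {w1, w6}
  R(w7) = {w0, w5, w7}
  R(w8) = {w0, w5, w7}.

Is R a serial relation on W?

Yes

Serial: yes — every world has a successor (e.g. w0 R w0).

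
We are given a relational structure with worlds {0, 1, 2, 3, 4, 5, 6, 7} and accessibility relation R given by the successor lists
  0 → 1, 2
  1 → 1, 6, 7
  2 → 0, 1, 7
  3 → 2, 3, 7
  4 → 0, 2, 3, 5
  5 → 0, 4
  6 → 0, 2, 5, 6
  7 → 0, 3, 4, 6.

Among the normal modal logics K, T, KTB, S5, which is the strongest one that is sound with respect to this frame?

K

Reflexive (axiom T): no — 0 is not related to itself.
Symmetric (axiom B): no — 0 R 1 but not 1 R 0.
Euclidean (axiom 5): no — 0 R 1 and 0 R 2, but not 1 R 2.
So F validates K; T would additionally require R to be reflexive. The strongest is K.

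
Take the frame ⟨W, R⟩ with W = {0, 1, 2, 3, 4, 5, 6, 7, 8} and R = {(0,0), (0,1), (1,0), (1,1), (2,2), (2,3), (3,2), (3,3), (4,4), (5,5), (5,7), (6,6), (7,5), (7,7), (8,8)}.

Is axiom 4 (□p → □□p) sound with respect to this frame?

By correspondence theory, 4 is valid on a frame iff R is transitive.
Transitive: yes — every two-step R-path is closed by a direct edge.

Yes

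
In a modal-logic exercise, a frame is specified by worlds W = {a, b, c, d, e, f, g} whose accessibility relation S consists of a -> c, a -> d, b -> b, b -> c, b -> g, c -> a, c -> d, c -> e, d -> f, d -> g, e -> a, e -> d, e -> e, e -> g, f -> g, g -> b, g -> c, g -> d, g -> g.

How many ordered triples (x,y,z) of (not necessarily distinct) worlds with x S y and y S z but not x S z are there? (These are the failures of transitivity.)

Enumerating: (a,c,a), (a,c,e), (a,d,f), (a,d,g), (b,c,a), (b,c,d), (b,c,e), (b,g,d), (c,a,c), (c,d,f), (c,d,g), (c,e,g), … and 13 more.
Total: 25.

25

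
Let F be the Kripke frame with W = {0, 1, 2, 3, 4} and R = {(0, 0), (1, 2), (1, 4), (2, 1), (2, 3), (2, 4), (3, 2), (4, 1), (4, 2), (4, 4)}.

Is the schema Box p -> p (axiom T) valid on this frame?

No

The schema T characterises exactly the reflexive frames.
Reflexive: no — 1 is not related to itself.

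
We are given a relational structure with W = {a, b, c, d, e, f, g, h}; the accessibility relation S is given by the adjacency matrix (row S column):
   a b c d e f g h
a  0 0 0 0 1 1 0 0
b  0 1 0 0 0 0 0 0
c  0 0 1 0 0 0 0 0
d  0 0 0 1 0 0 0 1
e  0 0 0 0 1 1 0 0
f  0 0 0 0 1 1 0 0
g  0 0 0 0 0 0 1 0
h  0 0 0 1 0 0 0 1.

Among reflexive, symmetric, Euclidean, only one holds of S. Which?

Reflexive: no — a is not related to itself.
Symmetric: no — a S e but not e S a.
Euclidean: yes — any two successors of a common world are S-related.
Only Euclidean holds.

Euclidean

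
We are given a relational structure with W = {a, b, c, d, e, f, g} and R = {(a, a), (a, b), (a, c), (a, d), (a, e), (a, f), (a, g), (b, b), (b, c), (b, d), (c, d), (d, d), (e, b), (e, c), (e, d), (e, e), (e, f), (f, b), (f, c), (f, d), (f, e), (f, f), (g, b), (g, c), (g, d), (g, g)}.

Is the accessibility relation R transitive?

Transitive: yes — every two-step R-path is closed by a direct edge.

Yes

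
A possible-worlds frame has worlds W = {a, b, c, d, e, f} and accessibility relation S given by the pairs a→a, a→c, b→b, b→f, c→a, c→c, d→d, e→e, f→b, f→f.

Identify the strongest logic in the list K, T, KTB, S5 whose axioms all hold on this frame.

S5

Reflexive (axiom T): yes — every world is S-related to itself.
Symmetric (axiom B): yes — every pair in S has its reverse in S.
Euclidean (axiom 5): yes — any two successors of a common world are S-related.
So F validates K, T, KTB, S5. The strongest is S5.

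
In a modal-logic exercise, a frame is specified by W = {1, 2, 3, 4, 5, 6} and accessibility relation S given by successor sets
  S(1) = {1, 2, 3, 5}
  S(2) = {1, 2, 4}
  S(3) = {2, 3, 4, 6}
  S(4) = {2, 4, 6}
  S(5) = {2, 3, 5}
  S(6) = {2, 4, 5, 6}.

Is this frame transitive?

No

Transitive: no — 1 S 2 and 2 S 4, but not 1 S 4.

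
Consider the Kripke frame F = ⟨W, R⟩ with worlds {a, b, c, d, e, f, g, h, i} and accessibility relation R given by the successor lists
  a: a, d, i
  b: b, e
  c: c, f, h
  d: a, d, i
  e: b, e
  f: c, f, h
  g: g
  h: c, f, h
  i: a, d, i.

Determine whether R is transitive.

Transitive: yes — every two-step R-path is closed by a direct edge.

Yes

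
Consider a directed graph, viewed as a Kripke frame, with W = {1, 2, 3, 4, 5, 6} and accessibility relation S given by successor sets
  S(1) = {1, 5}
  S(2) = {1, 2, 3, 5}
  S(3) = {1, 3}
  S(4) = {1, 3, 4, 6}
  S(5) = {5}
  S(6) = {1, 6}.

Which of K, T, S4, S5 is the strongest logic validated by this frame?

Reflexive (axiom T): yes — every world is S-related to itself.
Transitive (axiom 4): no — 3 S 1 and 1 S 5, but not 3 S 5.
Euclidean (axiom 5): no — 2 S 1 and 2 S 3, but not 1 S 3.
So F validates K, T; S4 would additionally require S to be transitive. The strongest is T.

T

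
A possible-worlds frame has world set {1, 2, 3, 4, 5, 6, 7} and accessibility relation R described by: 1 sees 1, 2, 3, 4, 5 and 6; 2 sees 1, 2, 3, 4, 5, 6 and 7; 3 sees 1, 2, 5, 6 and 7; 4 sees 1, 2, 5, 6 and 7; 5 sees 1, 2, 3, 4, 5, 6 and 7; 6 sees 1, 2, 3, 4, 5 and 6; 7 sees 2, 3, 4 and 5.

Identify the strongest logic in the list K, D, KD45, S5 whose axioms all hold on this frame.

D

Serial (axiom D): yes — every world has a successor (e.g. 1 R 1).
Euclidean (axiom 5): no — 1 R 3 and 1 R 4, but not 3 R 4.
Transitive (axiom 4): no — 1 R 2 and 2 R 7, but not 1 R 7.
Reflexive (axiom T): no — 3 is not related to itself.
So F validates K, D; KD45 would additionally require R to be Euclidean and transitive. The strongest is D.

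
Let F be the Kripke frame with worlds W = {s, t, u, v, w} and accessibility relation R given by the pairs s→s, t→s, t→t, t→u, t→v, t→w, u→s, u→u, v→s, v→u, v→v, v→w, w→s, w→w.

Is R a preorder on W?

Yes

Reflexive: yes — every world is R-related to itself.
Transitive: yes — every two-step R-path is closed by a direct edge.
So R is a preorder.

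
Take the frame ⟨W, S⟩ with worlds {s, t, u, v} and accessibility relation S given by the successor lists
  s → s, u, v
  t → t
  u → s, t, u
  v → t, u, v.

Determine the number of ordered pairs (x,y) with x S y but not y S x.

Enumerating: (s,v), (u,t), (v,t), (v,u).

4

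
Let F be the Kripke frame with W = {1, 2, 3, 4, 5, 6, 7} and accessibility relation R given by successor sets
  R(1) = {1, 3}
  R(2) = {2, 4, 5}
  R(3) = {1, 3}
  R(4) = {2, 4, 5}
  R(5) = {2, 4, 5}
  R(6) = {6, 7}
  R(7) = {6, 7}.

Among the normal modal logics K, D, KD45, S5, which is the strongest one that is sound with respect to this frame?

Serial (axiom D): yes — every world has a successor (e.g. 1 R 1).
Euclidean (axiom 5): yes — any two successors of a common world are R-related.
Transitive (axiom 4): yes — every two-step R-path is closed by a direct edge.
Reflexive (axiom T): yes — every world is R-related to itself.
So F validates K, D, KD45, S5. The strongest is S5.

S5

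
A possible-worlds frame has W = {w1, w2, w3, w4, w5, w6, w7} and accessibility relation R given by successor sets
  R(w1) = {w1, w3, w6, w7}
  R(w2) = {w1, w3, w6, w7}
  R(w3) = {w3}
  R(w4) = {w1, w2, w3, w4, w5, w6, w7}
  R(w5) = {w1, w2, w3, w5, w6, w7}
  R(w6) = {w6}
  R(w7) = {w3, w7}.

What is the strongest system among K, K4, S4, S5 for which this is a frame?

K4

Transitive (axiom 4): yes — every two-step R-path is closed by a direct edge.
Reflexive (axiom T): no — w2 is not related to itself.
Euclidean (axiom 5): no — w1 R w3 and w1 R w6, but not w3 R w6.
So F validates K, K4; S4 would additionally require R to be reflexive. The strongest is K4.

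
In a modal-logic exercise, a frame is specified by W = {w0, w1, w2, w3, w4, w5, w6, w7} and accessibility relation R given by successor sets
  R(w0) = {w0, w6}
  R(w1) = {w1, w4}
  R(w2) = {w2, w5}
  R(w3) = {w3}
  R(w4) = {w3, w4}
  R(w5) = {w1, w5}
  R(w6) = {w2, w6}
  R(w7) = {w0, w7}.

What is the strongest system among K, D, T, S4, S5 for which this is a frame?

Serial (axiom D): yes — every world has a successor (e.g. w0 R w0).
Reflexive (axiom T): yes — every world is R-related to itself.
Transitive (axiom 4): no — w0 R w6 and w6 R w2, but not w0 R w2.
Euclidean (axiom 5): no — w0 R w6 and w0 R w0, but not w6 R w0.
So F validates K, D, T; S4 would additionally require R to be transitive. The strongest is T.

T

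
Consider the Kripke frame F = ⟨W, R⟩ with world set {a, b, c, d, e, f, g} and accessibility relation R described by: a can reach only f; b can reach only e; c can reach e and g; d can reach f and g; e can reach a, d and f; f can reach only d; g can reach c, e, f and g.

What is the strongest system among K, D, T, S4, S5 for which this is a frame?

Serial (axiom D): yes — every world has a successor (e.g. a R f).
Reflexive (axiom T): no — a is not related to itself.
Transitive (axiom 4): no — a R f and f R d, but not a R d.
Euclidean (axiom 5): no — c R e and c R g, but not e R g.
So F validates K, D; T would additionally require R to be reflexive. The strongest is D.

D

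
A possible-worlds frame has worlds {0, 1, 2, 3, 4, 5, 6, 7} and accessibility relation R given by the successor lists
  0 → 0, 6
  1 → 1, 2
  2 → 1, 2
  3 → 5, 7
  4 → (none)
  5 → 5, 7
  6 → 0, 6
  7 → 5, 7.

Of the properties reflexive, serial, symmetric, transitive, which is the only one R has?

Reflexive: no — 3 is not related to itself.
Serial: no — 4 has no R-successor.
Symmetric: no — 3 R 5 but not 5 R 3.
Transitive: yes — every two-step R-path is closed by a direct edge.
Only transitive holds.

transitive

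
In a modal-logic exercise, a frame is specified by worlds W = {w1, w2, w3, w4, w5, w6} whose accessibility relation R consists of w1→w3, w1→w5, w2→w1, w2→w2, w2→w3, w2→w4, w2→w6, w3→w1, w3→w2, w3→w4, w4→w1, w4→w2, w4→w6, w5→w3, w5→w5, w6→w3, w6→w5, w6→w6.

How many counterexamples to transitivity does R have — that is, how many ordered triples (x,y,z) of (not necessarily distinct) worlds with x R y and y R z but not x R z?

Enumerating: (w1,w3,w1), (w1,w3,w2), (w1,w3,w4), (w2,w1,w5), (w2,w6,w5), (w3,w1,w3), (w3,w1,w5), (w3,w2,w3), (w3,w2,w6), (w3,w4,w6), (w4,w1,w3), (w4,w1,w5), … and 10 more.
Total: 22.

22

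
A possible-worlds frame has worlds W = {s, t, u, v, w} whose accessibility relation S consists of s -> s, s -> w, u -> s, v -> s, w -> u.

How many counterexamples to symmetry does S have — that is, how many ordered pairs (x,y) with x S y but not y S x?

4

Enumerating: (s,w), (u,s), (v,s), (w,u).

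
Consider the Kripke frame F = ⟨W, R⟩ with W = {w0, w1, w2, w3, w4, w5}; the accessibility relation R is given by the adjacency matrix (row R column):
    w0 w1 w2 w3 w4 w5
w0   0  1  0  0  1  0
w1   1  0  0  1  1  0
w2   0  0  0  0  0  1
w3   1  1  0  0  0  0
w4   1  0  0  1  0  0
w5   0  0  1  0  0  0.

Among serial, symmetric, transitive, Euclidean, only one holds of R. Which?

Serial: yes — every world has a successor (e.g. w0 R w1).
Symmetric: no — w1 R w4 but not w4 R w1.
Transitive: no — w0 R w1 and w1 R w3, but not w0 R w3.
Euclidean: no — w0 R w4 and w0 R w1, but not w4 R w1.
Only serial holds.

serial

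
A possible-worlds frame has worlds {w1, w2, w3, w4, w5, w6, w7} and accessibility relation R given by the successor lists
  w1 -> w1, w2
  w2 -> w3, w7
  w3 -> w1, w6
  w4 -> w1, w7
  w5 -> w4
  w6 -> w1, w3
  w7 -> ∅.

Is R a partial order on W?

Reflexive: no — w2 is not related to itself.
Transitive: no — w1 R w2 and w2 R w3, but not w1 R w3.
Antisymmetric: no — w3 R w6 and w6 R w3 with w3 ≠ w6.
So R is not a partial order.

No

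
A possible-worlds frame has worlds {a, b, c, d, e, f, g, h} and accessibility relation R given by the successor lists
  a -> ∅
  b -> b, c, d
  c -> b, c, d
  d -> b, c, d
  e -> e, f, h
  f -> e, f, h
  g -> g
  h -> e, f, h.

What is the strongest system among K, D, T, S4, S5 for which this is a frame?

K

Serial (axiom D): no — a has no R-successor.
Reflexive (axiom T): no — a is not related to itself.
Transitive (axiom 4): yes — every two-step R-path is closed by a direct edge.
Euclidean (axiom 5): yes — any two successors of a common world are R-related.
So F validates K; D would additionally require R to be serial. The strongest is K.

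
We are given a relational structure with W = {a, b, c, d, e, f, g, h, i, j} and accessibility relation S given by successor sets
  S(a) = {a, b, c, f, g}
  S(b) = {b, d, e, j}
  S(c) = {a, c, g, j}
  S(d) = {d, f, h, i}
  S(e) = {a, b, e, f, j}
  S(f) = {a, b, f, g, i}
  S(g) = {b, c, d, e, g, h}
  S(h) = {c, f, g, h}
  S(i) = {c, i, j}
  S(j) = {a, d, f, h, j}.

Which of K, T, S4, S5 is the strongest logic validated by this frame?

T

Reflexive (axiom T): yes — every world is S-related to itself.
Transitive (axiom 4): no — a S b and b S d, but not a S d.
Euclidean (axiom 5): no — a S b and a S c, but not b S c.
So F validates K, T; S4 would additionally require S to be transitive. The strongest is T.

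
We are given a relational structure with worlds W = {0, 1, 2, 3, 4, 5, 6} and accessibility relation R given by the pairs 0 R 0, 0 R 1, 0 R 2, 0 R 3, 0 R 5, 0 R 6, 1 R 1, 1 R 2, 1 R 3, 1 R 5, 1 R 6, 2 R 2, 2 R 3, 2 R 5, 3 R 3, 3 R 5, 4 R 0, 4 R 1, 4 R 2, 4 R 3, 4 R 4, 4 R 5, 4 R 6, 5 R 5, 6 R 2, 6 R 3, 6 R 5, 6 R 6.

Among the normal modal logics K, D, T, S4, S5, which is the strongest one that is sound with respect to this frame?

S4

Serial (axiom D): yes — every world has a successor (e.g. 0 R 0).
Reflexive (axiom T): yes — every world is R-related to itself.
Transitive (axiom 4): yes — every two-step R-path is closed by a direct edge.
Euclidean (axiom 5): no — 0 R 2 and 0 R 1, but not 2 R 1.
So F validates K, D, T, S4; S5 would additionally require R to be Euclidean. The strongest is S4.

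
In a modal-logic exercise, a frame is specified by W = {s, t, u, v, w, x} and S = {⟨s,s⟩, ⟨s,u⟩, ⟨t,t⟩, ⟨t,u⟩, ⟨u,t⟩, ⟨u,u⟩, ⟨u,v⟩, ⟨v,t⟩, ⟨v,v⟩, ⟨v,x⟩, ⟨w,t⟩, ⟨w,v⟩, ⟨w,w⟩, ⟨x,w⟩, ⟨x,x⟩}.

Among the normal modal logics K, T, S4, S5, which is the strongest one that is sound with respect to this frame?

T

Reflexive (axiom T): yes — every world is S-related to itself.
Transitive (axiom 4): no — s S u and u S t, but not s S t.
Euclidean (axiom 5): no — u S t and u S v, but not t S v.
So F validates K, T; S4 would additionally require S to be transitive. The strongest is T.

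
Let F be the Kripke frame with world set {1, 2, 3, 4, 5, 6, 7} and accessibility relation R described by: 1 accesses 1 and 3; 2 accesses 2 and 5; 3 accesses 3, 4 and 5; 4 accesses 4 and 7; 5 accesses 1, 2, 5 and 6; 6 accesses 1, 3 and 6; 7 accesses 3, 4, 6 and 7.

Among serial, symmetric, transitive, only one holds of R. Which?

Serial: yes — every world has a successor (e.g. 1 R 1).
Symmetric: no — 1 R 3 but not 3 R 1.
Transitive: no — 1 R 3 and 3 R 4, but not 1 R 4.
Only serial holds.

serial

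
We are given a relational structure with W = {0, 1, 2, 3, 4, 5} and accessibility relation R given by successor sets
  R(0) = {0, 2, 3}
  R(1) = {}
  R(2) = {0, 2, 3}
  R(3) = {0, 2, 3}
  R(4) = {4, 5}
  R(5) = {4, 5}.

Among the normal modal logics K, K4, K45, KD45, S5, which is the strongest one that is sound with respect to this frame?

K45

Transitive (axiom 4): yes — every two-step R-path is closed by a direct edge.
Euclidean (axiom 5): yes — any two successors of a common world are R-related.
Serial (axiom D): no — 1 has no R-successor.
Reflexive (axiom T): no — 1 is not related to itself.
So F validates K, K4, K45; KD45 would additionally require R to be serial. The strongest is K45.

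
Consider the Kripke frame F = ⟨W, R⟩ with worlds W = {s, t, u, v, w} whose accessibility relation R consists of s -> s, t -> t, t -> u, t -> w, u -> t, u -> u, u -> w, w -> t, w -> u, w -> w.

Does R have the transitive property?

Yes

Transitive: yes — every two-step R-path is closed by a direct edge.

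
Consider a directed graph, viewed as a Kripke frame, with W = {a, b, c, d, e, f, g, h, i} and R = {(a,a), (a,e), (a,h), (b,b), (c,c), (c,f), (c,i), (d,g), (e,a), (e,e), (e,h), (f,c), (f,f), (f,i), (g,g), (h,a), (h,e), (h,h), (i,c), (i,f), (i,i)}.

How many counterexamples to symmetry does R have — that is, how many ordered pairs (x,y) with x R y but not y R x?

Enumerating: (d,g).

1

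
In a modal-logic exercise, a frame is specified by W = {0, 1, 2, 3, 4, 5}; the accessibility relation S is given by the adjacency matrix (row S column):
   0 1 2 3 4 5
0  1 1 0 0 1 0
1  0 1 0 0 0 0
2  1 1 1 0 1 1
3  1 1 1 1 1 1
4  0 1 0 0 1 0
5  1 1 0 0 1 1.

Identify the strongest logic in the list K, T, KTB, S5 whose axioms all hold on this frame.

Reflexive (axiom T): yes — every world is S-related to itself.
Symmetric (axiom B): no — 0 S 1 but not 1 S 0.
Euclidean (axiom 5): no — 0 S 1 and 0 S 4, but not 1 S 4.
So F validates K, T; KTB would additionally require S to be symmetric. The strongest is T.

T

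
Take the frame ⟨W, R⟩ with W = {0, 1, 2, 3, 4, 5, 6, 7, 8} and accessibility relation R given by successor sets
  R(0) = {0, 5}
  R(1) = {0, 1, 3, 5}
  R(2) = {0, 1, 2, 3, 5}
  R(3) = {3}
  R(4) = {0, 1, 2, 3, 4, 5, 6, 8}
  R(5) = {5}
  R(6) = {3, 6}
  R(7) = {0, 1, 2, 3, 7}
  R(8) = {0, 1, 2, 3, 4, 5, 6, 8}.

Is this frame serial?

Yes

Serial: yes — every world has a successor (e.g. 0 R 0).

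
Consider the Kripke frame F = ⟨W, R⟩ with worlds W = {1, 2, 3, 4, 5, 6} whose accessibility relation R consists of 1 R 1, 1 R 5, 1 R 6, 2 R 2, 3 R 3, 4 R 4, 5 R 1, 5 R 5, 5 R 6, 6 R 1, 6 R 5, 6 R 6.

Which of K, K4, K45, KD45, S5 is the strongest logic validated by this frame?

Transitive (axiom 4): yes — every two-step R-path is closed by a direct edge.
Euclidean (axiom 5): yes — any two successors of a common world are R-related.
Serial (axiom D): yes — every world has a successor (e.g. 1 R 1).
Reflexive (axiom T): yes — every world is R-related to itself.
So F validates K, K4, K45, KD45, S5. The strongest is S5.

S5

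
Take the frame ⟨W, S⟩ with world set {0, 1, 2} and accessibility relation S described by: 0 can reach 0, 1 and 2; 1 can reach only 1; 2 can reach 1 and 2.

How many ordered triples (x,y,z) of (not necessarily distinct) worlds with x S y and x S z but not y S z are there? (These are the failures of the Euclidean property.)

4

Enumerating: (0,1,0), (0,1,2), (0,2,0), (2,1,2).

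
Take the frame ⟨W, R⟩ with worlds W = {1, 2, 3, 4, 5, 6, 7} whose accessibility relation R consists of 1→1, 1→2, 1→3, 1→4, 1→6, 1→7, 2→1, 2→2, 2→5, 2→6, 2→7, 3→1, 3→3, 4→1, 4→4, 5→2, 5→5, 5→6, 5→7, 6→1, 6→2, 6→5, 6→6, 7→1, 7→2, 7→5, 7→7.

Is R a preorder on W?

No

Reflexive: yes — every world is R-related to itself.
Transitive: no — 1 R 2 and 2 R 5, but not 1 R 5.
So R is not a preorder.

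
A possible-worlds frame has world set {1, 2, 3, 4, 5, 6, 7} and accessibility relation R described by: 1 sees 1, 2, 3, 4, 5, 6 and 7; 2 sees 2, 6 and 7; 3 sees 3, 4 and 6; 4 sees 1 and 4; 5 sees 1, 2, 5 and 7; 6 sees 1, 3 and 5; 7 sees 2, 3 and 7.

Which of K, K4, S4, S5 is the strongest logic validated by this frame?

Transitive (axiom 4): no — 2 R 6 and 6 R 1, but not 2 R 1.
Reflexive (axiom T): no — 6 is not related to itself.
Euclidean (axiom 5): no — 1 R 2 and 1 R 3, but not 2 R 3.
So F validates K; K4 would additionally require R to be transitive. The strongest is K.

K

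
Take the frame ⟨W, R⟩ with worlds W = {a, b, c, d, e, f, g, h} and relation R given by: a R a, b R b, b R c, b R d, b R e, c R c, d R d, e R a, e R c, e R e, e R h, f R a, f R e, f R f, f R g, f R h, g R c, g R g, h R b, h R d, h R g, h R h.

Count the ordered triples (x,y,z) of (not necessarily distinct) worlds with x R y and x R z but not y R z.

39

Enumerating: (b,c,b), (b,c,d), (b,c,e), (b,d,b), (b,d,c), (b,d,e), (b,e,b), (b,e,d), (e,a,c), (e,a,e), (e,a,h), (e,c,a), … and 27 more.
Total: 39.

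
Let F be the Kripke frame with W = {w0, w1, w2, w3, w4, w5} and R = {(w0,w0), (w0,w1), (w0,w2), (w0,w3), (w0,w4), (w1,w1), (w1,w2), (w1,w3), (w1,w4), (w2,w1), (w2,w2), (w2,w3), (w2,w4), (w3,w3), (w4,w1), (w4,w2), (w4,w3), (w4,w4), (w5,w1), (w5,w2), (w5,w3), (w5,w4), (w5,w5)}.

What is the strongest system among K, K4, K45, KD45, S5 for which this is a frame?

Transitive (axiom 4): yes — every two-step R-path is closed by a direct edge.
Euclidean (axiom 5): no — w0 R w3 and w0 R w1, but not w3 R w1.
Serial (axiom D): yes — every world has a successor (e.g. w0 R w0).
Reflexive (axiom T): yes — every world is R-related to itself.
So F validates K, K4; K45 would additionally require R to be Euclidean. The strongest is K4.

K4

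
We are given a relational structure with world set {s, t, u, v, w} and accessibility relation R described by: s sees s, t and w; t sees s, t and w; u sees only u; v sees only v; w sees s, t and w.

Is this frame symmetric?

Symmetric: yes — every pair in R has its reverse in R.

Yes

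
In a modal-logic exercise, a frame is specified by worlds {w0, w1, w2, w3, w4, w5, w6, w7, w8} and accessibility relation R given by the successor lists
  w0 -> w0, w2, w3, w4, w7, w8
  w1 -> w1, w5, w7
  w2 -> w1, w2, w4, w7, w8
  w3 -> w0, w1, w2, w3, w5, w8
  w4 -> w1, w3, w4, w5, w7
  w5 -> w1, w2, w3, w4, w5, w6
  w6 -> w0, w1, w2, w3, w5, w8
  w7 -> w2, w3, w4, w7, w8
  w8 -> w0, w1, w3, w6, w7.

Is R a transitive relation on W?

Transitive: no — w0 R w2 and w2 R w1, but not w0 R w1.

No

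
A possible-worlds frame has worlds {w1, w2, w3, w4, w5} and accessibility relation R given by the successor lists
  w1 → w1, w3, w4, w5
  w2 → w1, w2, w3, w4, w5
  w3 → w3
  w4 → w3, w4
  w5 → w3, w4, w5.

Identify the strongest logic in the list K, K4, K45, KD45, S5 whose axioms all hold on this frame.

Transitive (axiom 4): yes — every two-step R-path is closed by a direct edge.
Euclidean (axiom 5): no — w1 R w3 and w1 R w4, but not w3 R w4.
Serial (axiom D): yes — every world has a successor (e.g. w1 R w1).
Reflexive (axiom T): yes — every world is R-related to itself.
So F validates K, K4; K45 would additionally require R to be Euclidean. The strongest is K4.

K4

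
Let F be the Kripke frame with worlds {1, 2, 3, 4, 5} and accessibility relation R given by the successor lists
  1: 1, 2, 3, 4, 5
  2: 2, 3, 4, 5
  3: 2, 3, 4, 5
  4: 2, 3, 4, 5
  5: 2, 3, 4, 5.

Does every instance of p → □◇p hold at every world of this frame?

No

Axiom B corresponds to the accessibility relation being symmetric.
Symmetric: no — 1 R 2 but not 2 R 1.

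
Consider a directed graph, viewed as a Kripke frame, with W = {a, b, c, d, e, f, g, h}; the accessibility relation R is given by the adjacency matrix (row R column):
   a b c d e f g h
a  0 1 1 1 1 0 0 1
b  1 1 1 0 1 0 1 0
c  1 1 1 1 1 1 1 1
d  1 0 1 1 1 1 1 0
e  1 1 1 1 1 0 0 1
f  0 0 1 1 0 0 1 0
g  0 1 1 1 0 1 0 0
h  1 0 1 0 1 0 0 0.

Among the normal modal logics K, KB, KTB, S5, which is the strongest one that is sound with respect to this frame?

KB

Symmetric (axiom B): yes — every pair in R has its reverse in R.
Reflexive (axiom T): no — a is not related to itself.
Euclidean (axiom 5): no — a R b and a R d, but not b R d.
So F validates K, KB; KTB would additionally require R to be reflexive. The strongest is KB.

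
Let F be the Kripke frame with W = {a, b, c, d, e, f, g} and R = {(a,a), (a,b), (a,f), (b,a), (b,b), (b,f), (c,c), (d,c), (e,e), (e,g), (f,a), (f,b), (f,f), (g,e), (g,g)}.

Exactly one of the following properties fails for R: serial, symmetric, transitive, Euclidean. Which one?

Serial: yes — every world has a successor (e.g. a R a).
Symmetric: no — d R c but not c R d.
Transitive: yes — every two-step R-path is closed by a direct edge.
Euclidean: yes — any two successors of a common world are R-related.
Only symmetric fails.

symmetric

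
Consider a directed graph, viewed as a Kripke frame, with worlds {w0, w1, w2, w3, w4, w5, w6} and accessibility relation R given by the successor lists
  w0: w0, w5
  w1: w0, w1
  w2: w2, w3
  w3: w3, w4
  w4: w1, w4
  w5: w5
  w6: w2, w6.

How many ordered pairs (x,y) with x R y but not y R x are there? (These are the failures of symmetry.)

Enumerating: (w0,w5), (w1,w0), (w2,w3), (w3,w4), (w4,w1), (w6,w2).

6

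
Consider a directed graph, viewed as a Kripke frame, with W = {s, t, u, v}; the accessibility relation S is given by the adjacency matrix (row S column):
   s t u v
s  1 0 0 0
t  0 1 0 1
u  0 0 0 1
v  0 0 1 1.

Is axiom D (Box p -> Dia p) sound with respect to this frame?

Yes

By correspondence theory, D is valid on a frame iff S is serial.
Serial: yes — every world has a successor (e.g. s S s).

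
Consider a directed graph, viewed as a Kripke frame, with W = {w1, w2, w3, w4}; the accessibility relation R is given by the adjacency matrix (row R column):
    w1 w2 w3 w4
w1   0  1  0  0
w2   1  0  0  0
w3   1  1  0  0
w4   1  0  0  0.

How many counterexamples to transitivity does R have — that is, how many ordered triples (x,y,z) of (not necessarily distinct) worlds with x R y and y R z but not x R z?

Enumerating: (w1,w2,w1), (w2,w1,w2), (w4,w1,w2).

3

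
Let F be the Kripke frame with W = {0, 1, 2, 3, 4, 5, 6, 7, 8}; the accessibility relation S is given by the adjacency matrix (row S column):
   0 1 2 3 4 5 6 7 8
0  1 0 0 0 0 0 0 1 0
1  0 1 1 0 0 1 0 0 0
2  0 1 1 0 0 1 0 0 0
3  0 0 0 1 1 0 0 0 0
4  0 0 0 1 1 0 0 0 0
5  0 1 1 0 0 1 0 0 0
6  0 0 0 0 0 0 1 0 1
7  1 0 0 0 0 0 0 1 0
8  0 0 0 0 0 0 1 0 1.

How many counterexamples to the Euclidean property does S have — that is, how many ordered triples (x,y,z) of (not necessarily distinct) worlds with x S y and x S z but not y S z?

S is Euclidean; there are no such tuples.

0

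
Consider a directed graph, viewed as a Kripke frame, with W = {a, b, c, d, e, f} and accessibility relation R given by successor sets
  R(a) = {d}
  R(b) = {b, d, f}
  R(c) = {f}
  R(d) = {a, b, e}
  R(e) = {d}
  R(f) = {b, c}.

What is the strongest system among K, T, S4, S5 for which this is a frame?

K

Reflexive (axiom T): no — a is not related to itself.
Transitive (axiom 4): no — a R d and d R b, but not a R b.
Euclidean (axiom 5): no — b R d and b R f, but not d R f.
So F validates K; T would additionally require R to be reflexive. The strongest is K.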